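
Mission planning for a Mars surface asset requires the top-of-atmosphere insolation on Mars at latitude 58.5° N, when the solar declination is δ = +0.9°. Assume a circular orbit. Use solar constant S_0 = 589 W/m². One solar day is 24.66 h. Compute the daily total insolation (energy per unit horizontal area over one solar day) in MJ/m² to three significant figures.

9.05 MJ/m²

cos h₀ = −tan(+58.5°) tan(+0.900°) = -0.0256, h₀ = 1.5964 rad.
Bracket: h₀ sin ϕ sin δ + cos ϕ cos δ sin h₀ = 1.5964×0.85264×0.01571 + 0.52250×0.99988×0.99967 = 0.021384 + 0.522265 = 0.543649.
Q̄ = (S_0/π) × [bracket] = (589/π) × 0.543649 = 101.93 W/m².
Daily total = Q̄ × 24.66 h × 3600 s/h = 101.93 × 24.66 × 3600 / 10⁶ = 9.049 MJ/m².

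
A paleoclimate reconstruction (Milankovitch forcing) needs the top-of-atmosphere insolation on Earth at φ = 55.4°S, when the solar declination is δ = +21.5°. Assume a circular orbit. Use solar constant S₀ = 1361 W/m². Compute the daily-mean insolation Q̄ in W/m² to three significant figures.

Q̄ ≈ 62.0 W/m²

cos H₀ = −tan(-55.4°) tan(+21.500°) = 0.5710, H₀ = 0.9631 rad.
Bracket: H₀ sin φ sin δ + cos φ cos δ sin H₀ = 0.9631×-0.82314×0.36650 + 0.56784×0.93042×0.82095 = -0.290549 + 0.433732 = 0.143183.
Q̄ = (S₀/π) × [bracket] = (1361/π) × 0.143183 = 62.03 W/m².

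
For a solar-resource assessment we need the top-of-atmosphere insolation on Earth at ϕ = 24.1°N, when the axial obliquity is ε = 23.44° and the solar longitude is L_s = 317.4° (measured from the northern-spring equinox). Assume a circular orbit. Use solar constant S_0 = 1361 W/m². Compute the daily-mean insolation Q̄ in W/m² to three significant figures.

Q̄ ≈ 309 W/m²

Solar declination: sin δ = sin ε · sin L_s = sin 23.44° × sin 317.4° = -0.26925, so δ = -15.620°.
cos h₀ = −tan(+24.1°) tan(-15.620°) = 0.1251, h₀ = 1.4454 rad.
Bracket: h₀ sin ϕ sin δ + cos ϕ cos δ sin h₀ = 1.4454×0.40833×-0.26925 + 0.91283×0.96307×0.99215 = -0.158911 + 0.872218 = 0.713307.
Q̄ = (S_0/π) × [bracket] = (1361/π) × 0.713307 = 309.0 W/m².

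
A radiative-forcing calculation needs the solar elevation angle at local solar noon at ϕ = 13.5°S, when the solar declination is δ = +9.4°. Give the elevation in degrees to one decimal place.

67.1°

At local noon the hour angle is zero, so the zenith angle equals |ϕ − δ| = |-13.5° − (+9.400°)| = 22.900°.
Elevation = 90° − 22.900° = 67.1°.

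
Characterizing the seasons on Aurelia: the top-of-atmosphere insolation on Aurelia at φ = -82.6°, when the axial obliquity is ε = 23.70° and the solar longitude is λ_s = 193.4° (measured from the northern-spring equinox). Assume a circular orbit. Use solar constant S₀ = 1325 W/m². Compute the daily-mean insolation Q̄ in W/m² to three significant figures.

Solar declination: sin δ = sin ε · sin λ_s = sin 23.70° × sin 193.4° = -0.09315, so δ = -5.345°.
cos H₀ = −tan(-82.6°) tan(-5.345°) = -0.7204, H₀ = 2.3751 rad.
Bracket: H₀ sin φ sin δ + cos φ cos δ sin H₀ = 2.3751×-0.99167×-0.09315 + 0.12880×0.99565×0.69361 = 0.219398 + 0.088948 = 0.308346.
Q̄ = (S₀/π) × [bracket] = (1325/π) × 0.308346 = 130.0 W/m².

Q̄ ≈ 130 W/m²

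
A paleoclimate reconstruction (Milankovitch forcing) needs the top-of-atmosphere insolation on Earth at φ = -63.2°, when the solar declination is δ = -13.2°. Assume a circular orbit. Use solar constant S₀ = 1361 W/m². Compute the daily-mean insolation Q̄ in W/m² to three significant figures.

cos H₀ = −tan(-63.2°) tan(-13.200°) = -0.4643, H₀ = 2.0537 rad.
Bracket: H₀ sin φ sin δ + cos φ cos δ sin H₀ = 2.0537×-0.89259×-0.22835 + 0.45088×0.97358×0.88566 = 0.418591 + 0.388776 = 0.807367.
Q̄ = (S₀/π) × [bracket] = (1361/π) × 0.807367 = 349.8 W/m².

Q̄ ≈ 350 W/m²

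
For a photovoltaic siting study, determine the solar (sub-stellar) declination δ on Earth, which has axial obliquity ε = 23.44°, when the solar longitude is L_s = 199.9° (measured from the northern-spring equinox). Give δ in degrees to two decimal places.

δ = -7.78°

sin δ = sin ε · sin L_s = sin 23.44° × sin 199.9° = -0.135399.
δ = arcsin(-0.135399) = -7.78°.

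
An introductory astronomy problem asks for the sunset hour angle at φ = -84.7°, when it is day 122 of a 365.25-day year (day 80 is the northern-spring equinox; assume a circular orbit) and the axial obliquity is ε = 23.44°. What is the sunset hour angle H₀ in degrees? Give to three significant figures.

Solar longitude: λ_s = 360° × (122 − 80)/365.25 = 41.396°.
sin δ = sin 23.44° × sin 41.396° = 0.26304, so δ = +15.251°.
cos H₀ = −tan φ · tan δ = 2.9390 ≥ 1, so the Sun never rises (polar night) and H₀ = 0.

H₀ = 0.00°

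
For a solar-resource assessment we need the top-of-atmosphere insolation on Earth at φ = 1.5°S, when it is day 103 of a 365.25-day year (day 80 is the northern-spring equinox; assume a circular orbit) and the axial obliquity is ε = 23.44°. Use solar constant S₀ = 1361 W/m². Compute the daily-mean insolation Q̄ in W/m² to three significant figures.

Solar longitude: λ_s = 360° × (103 − 80)/365.25 = 22.669°.
sin δ = sin 23.44° × sin 22.669° = 0.15331, so δ = +8.819°.
cos H₀ = −tan(-1.5°) tan(+8.819°) = 0.0041, H₀ = 1.5667 rad.
Bracket: H₀ sin φ sin δ + cos φ cos δ sin H₀ = 1.5667×-0.02618×0.15331 + 0.99966×0.98818×0.99999 = -0.006288 + 0.987834 = 0.981546.
Q̄ = (S₀/π) × [bracket] = (1361/π) × 0.981546 = 425.2 W/m².

Q̄ ≈ 425 W/m²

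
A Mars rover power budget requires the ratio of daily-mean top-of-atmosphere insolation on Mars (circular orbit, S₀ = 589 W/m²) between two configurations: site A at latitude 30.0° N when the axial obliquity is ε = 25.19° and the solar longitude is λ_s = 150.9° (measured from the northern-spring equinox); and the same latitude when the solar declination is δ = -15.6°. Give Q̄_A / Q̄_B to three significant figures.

Q̄_A / Q̄_B ≈ 1.60

— Configuration A (φ=+30.0°):
Solar declination: sin δ = sin ε · sin λ_s = sin 25.19° × sin 150.9° = 0.20699, so δ = +11.946°.
cos H₀ = −tan(+30.0°) tan(+11.946°) = -0.1222, H₀ = 1.6933 rad.
Bracket: H₀ sin φ sin δ + cos φ cos δ sin H₀ = 1.6933×0.50000×0.20699 + 0.86603×0.97834×0.99251 = 0.175248 + 0.840926 = 1.016174.
Q̄ = (S₀/π) × [bracket] = (589/π) × 1.016174 = 190.52 W/m².
— Configuration B (φ=+30.0°):
cos H₀ = −tan(+30.0°) tan(-15.600°) = 0.1612, H₀ = 1.4089 rad.
Bracket: H₀ sin φ sin δ + cos φ cos δ sin H₀ = 1.4089×0.50000×-0.26892 + 0.86603×0.96316×0.98692 = -0.189441 + 0.823215 = 0.633774.
Q̄ = (S₀/π) × [bracket] = (589/π) × 0.633774 = 118.82 W/m².
Ratio Q̄_A / Q̄_B = 190.52 / 118.82 = 1.603.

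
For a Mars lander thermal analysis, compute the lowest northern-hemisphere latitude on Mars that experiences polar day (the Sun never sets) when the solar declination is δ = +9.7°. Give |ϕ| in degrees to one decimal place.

Polar day requires cos h₀ = −tan ϕ tan δ ≤ −1, i.e. tan ϕ tan δ ≥ 1.
The boundary is |tan ϕ| · |tan δ| = 1, so |ϕ| = 90° − |δ| = 90° − 9.7° = 80.3° in the northern hemisphere.

|ϕ| = 80.3°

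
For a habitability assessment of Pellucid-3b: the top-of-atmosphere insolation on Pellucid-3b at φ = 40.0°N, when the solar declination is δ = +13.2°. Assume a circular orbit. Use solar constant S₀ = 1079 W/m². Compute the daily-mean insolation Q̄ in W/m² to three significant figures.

cos H₀ = −tan(+40.0°) tan(+13.200°) = -0.1968, H₀ = 1.7689 rad.
Bracket: H₀ sin φ sin δ + cos φ cos δ sin H₀ = 1.7689×0.64279×0.22835 + 0.76604×0.97358×0.98044 = 0.259641 + 0.731213 = 0.990854.
Q̄ = (S₀/π) × [bracket] = (1079/π) × 0.990854 = 340.3 W/m².

Q̄ ≈ 340 W/m²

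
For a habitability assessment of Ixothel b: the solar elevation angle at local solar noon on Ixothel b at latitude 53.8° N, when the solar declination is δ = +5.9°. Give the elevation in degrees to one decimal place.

At local noon the hour angle is zero, so the zenith angle equals |φ − δ| = |+53.8° − (+5.900°)| = 47.900°.
Elevation = 90° − 47.900° = 42.1°.

42.1°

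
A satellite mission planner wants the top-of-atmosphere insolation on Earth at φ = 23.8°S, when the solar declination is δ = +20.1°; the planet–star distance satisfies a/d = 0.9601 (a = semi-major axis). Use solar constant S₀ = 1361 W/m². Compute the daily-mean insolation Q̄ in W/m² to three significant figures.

Q̄ ≈ 261 W/m²

cos H₀ = −tan(-23.8°) tan(+20.100°) = 0.1614, H₀ = 1.4087 rad.
Bracket: H₀ sin φ sin δ + cos φ cos δ sin H₀ = 1.4087×-0.40355×0.34366 + 0.91496×0.93909×0.98689 = -0.195364 + 0.847965 = 0.652601.
Inverse-square distance factor (a/d)² = 0.9601² = 0.921792.
Q̄ = (S₀/π) × 0.921792 × [bracket] = (1361/π) × 0.921792 × 0.652601 = 260.6 W/m².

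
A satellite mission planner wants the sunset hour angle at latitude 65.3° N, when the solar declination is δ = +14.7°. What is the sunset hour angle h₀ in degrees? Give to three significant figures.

cos h₀ = −tan ϕ · tan δ = −tan(+65.3°) × tan(+14.700°) = -0.5704, so h₀ = 2.1778 rad = 124.78°.

h₀ = 125°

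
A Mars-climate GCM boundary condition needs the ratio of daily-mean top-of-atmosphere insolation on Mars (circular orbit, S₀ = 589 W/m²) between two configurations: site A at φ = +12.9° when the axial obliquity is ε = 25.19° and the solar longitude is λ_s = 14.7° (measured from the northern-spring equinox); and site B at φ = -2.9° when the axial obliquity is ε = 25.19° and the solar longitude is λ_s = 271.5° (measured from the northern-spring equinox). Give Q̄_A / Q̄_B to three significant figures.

Q̄_A / Q̄_B ≈ 1.07

— Configuration A (φ=+12.9°):
Solar declination: sin δ = sin ε · sin λ_s = sin 25.19° × sin 14.7° = 0.10800, so δ = +6.200°.
cos H₀ = −tan(+12.9°) tan(+6.200°) = -0.0249, H₀ = 1.5957 rad.
Bracket: H₀ sin φ sin δ + cos φ cos δ sin H₀ = 1.5957×0.22325×0.10800 + 0.97476×0.99415×0.99969 = 0.038474 + 0.968757 = 1.007231.
Q̄ = (S₀/π) × [bracket] = (589/π) × 1.007231 = 188.84 W/m².
— Configuration B (φ=-2.9°):
Solar declination: sin δ = sin ε · sin λ_s = sin 25.19° × sin 271.5° = -0.42548, so δ = -25.181°.
cos H₀ = −tan(-2.9°) tan(-25.181°) = -0.0238, H₀ = 1.5946 rad.
Bracket: H₀ sin φ sin δ + cos φ cos δ sin H₀ = 1.5946×-0.05059×-0.42548 + 0.99872×0.90497×0.99972 = 0.034324 + 0.903559 = 0.937883.
Q̄ = (S₀/π) × [bracket] = (589/π) × 0.937883 = 175.84 W/m².
Ratio Q̄_A / Q̄_B = 188.84 / 175.84 = 1.074.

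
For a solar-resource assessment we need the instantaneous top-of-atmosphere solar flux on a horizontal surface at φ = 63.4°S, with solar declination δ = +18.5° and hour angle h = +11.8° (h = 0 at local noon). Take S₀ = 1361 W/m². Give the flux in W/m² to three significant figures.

180 W/m²

cos θ_z = sin φ sin δ + cos φ cos δ cos h = -0.283719 + 0.415647 = 0.131928.
Flux = S₀ · cos θ_z = 1361 × 0.131928 = 179.6 W/m².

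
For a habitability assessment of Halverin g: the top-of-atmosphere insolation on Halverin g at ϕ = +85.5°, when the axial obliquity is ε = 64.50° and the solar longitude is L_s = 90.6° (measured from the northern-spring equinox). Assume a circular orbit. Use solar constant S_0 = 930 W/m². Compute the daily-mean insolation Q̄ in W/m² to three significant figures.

Q̄ ≈ 837 W/m²

Solar declination: sin δ = sin ε · sin L_s = sin 64.50° × sin 90.6° = 0.90254, so δ = +64.493°.
cos h₀ = −tan(+85.5°) tan(+64.493°) = -26.6312 ≤ −1 ⇒ polar day, h₀ = π.
Bracket: h₀ sin ϕ sin δ + cos ϕ cos δ sin h₀ = 3.1416×0.99692×0.90254 + 0.07846×0.43061×0.00000 = 2.826687 + 0.000000 = 2.826687.
Q̄ = (S_0/π) × [bracket] = (930/π) × 2.826687 = 836.8 W/m².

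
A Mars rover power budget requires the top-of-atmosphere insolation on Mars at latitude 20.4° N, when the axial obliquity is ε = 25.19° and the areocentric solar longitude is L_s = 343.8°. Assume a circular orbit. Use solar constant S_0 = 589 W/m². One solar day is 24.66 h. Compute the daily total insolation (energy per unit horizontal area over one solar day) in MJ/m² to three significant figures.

14.4 MJ/m²

sin δ = sin 25.19° × sin 343.8° = -0.11874, so δ = -6.820°.
cos h₀ = −tan(+20.4°) tan(-6.820°) = 0.0445, h₀ = 1.5263 rad.
Bracket: h₀ sin ϕ sin δ + cos ϕ cos δ sin h₀ = 1.5263×0.34857×-0.11874 + 0.93728×0.99292×0.99901 = -0.063172 + 0.929723 = 0.866551.
Q̄ = (S_0/π) × [bracket] = (589/π) × 0.866551 = 162.46 W/m².
Daily total = Q̄ × 24.66 h × 3600 s/h = 162.46 × 24.66 × 3600 / 10⁶ = 14.42 MJ/m².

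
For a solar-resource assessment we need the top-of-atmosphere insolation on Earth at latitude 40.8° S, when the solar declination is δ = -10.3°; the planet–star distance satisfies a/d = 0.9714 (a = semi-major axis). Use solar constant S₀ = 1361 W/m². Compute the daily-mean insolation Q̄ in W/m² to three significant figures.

Q̄ ≈ 383 W/m²

cos H₀ = −tan(-40.8°) tan(-10.300°) = -0.1569, H₀ = 1.7283 rad.
Bracket: H₀ sin φ sin δ + cos φ cos δ sin H₀ = 1.7283×-0.65342×-0.17880 + 0.75700×0.98389×0.98762 = 0.201920 + 0.735584 = 0.937504.
Inverse-square distance factor (a/d)² = 0.9714² = 0.943618.
Q̄ = (S₀/π) × 0.943618 × [bracket] = (1361/π) × 0.943618 × 0.937504 = 383.2 W/m².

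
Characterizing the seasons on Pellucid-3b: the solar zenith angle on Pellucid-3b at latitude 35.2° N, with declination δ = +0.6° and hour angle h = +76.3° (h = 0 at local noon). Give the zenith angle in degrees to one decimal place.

θ_z = 78.5°

cos θ_z = sin φ sin δ + cos φ cos δ cos h = 0.006036 + 0.193520 = 0.199556.
θ_z = arccos(0.199556) = 78.5°.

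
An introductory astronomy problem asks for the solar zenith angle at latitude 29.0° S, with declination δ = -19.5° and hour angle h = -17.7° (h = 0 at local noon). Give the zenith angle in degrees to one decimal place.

θ_z = 18.7°

cos θ_z = sin φ sin δ + cos φ cos δ cos h = 0.161833 + 0.785424 = 0.947257.
θ_z = arccos(0.947257) = 18.7°.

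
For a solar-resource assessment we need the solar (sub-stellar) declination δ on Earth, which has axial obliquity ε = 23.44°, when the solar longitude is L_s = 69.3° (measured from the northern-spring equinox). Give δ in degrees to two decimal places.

sin δ = sin ε · sin L_s = sin 23.44° × sin 69.3° = 0.372109.
δ = arcsin(0.372109) = +21.85°.

δ = +21.85°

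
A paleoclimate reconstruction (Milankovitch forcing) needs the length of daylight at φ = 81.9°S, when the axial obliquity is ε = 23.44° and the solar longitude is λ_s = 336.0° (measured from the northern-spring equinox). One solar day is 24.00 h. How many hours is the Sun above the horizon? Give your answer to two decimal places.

Solar declination: sin δ = sin ε · sin λ_s = sin 23.44° × sin 336.0° = -0.16180, so δ = -9.311°.
Sunrise equation: cos H₀ = −tan φ · tan δ = -1.1520 ≤ −1, so the Sun never sets (polar day) and H₀ = π.
Daylight = 2H₀/(2π) × 24.00 h = (3.1416/π) × 24.00 = 24.00 h.

24.00 h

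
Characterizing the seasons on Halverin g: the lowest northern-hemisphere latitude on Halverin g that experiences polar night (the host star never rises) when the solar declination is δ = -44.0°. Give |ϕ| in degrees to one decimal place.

Polar night requires cos h₀ = −tan ϕ tan δ ≥ 1, i.e. tan ϕ tan δ ≤ −1.
The boundary is |tan ϕ| · |tan δ| = 1, so |ϕ| = 90° − |δ| = 90° − 44.0° = 46.0° in the northern hemisphere.

|ϕ| = 46.0°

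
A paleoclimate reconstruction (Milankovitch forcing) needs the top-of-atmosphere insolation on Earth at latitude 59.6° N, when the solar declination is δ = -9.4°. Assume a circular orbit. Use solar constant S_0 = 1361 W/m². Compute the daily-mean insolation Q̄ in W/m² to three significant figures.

cos h₀ = −tan(+59.6°) tan(-9.400°) = 0.2822, h₀ = 1.2847 rad.
Bracket: h₀ sin ϕ sin δ + cos ϕ cos δ sin h₀ = 1.2847×0.86251×-0.16333 + 0.50603×0.98657×0.95936 = -0.180981 + 0.478945 = 0.297964.
Q̄ = (S_0/π) × [bracket] = (1361/π) × 0.297964 = 129.1 W/m².

Q̄ ≈ 129 W/m²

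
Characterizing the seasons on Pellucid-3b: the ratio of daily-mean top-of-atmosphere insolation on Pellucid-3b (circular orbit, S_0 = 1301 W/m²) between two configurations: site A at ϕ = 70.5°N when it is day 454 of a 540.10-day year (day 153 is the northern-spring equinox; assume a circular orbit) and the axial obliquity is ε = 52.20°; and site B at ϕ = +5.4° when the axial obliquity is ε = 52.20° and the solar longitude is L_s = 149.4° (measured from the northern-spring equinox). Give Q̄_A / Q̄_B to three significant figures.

Q̄_A / Q̄_B ≈ 0.0243

— Configuration A (ϕ=+70.5°):
Solar longitude: L_s = 360° × (454 − 153)/540.10 = 200.630°.
sin δ = sin 52.20° × sin 200.630° = -0.27839, so δ = -16.164°.
cos h₀ = −tan(+70.5°) tan(-16.164°) = 0.8185, h₀ = 0.6120 rad.
Bracket: h₀ sin ϕ sin δ + cos ϕ cos δ sin h₀ = 0.6120×0.94264×-0.27839 + 0.33381×0.96047×0.57450 = -0.160602 + 0.184193 = 0.023591.
Q̄ = (S_0/π) × [bracket] = (1301/π) × 0.023591 = 9.7695 W/m².
— Configuration B (ϕ=+5.4°):
Solar declination: sin δ = sin ε · sin L_s = sin 52.20° × sin 149.4° = 0.40222, so δ = +23.717°.
cos h₀ = −tan(+5.4°) tan(+23.717°) = -0.0415, h₀ = 1.6123 rad.
Bracket: h₀ sin ϕ sin δ + cos ϕ cos δ sin h₀ = 1.6123×0.09411×0.40222 + 0.99556×0.91554×0.99914 = 0.061030 + 0.910691 = 0.971721.
Q̄ = (S_0/π) × [bracket] = (1301/π) × 0.971721 = 402.41 W/m².
Ratio Q̄_A / Q̄_B = 9.7695 / 402.41 = 0.02428.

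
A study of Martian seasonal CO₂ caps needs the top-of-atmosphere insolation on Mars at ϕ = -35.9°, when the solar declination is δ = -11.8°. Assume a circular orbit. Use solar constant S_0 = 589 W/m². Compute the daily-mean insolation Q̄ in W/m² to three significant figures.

Q̄ ≈ 186 W/m²

cos h₀ = −tan(-35.9°) tan(-11.800°) = -0.1512, h₀ = 1.7226 rad.
Bracket: h₀ sin ϕ sin δ + cos ϕ cos δ sin h₀ = 1.7226×-0.58637×-0.20450 + 0.81004×0.97887×0.98850 = 0.206562 + 0.783805 = 0.990367.
Q̄ = (S_0/π) × [bracket] = (589/π) × 0.990367 = 185.7 W/m².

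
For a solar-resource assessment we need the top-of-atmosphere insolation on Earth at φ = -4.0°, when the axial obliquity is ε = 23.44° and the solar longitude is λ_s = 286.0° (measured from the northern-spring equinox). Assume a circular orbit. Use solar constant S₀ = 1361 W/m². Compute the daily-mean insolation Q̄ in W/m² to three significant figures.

Q̄ ≈ 418 W/m²

Solar declination: sin δ = sin ε · sin λ_s = sin 23.44° × sin 286.0° = -0.38238, so δ = -22.481°.
cos H₀ = −tan(-4.0°) tan(-22.481°) = -0.0289, H₀ = 1.5997 rad.
Bracket: H₀ sin φ sin δ + cos φ cos δ sin H₀ = 1.5997×-0.06976×-0.38238 + 0.99756×0.92401×0.99958 = 0.042672 + 0.921368 = 0.964040.
Q̄ = (S₀/π) × [bracket] = (1361/π) × 0.964040 = 417.6 W/m².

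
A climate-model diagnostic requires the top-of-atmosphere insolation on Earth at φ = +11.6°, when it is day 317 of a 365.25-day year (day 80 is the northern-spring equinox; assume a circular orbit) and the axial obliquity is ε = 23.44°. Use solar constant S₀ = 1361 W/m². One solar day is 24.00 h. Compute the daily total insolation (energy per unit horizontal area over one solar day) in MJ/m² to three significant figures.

Solar longitude: λ_s = 360° × (317 − 80)/365.25 = 233.593°.
sin δ = sin 23.44° × sin 233.593° = -0.32015, so δ = -18.672°.
cos H₀ = −tan(+11.6°) tan(-18.672°) = 0.0694, H₀ = 1.5014 rad.
Bracket: H₀ sin φ sin δ + cos φ cos δ sin H₀ = 1.5014×0.20108×-0.32015 + 0.97958×0.94737×0.99759 = -0.096654 + 0.925788 = 0.829134.
Q̄ = (S₀/π) × [bracket] = (1361/π) × 0.829134 = 359.20 W/m².
Daily total = Q̄ × 24.00 h × 3600 s/h = 359.20 × 24.00 × 3600 / 10⁶ = 31.03 MJ/m².

31.0 MJ/m²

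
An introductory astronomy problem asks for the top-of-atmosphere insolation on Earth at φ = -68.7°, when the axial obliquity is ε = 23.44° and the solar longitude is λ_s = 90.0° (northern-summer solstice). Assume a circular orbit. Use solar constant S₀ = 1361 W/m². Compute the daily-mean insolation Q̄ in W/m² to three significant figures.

Solar declination: sin δ = sin ε · sin λ_s = sin 23.44° × sin 90.0° = 0.39779, so δ = +23.440°.
cos H₀ = −tan(-68.7°) tan(+23.440°) = 1.1120 ≥ 1 ⇒ polar night, H₀ = 0 and Q̄ = 0.

Q̄ ≈ 0.00 W/m²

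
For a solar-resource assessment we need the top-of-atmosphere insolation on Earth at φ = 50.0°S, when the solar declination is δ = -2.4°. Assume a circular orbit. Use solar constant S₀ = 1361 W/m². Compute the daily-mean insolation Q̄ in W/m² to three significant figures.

Q̄ ≈ 300 W/m²

cos H₀ = −tan(-50.0°) tan(-2.400°) = -0.0499, H₀ = 1.6208 rad.
Bracket: H₀ sin φ sin δ + cos φ cos δ sin H₀ = 1.6208×-0.76604×-0.04188 + 0.64279×0.99912×0.99875 = 0.051998 + 0.641422 = 0.693420.
Q̄ = (S₀/π) × [bracket] = (1361/π) × 0.693420 = 300.4 W/m².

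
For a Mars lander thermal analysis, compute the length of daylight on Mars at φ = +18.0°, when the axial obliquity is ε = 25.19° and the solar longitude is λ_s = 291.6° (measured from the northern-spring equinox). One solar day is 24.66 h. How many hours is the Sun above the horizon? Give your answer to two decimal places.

Solar declination: sin δ = sin ε · sin λ_s = sin 25.19° × sin 291.6° = -0.39573, so δ = -23.312°.
cos H₀ = −tan φ · tan δ = −tan(+18.0°) × tan(-23.312°) = 0.1400, so H₀ = 1.4303 rad = 81.95°.
Daylight = 2H₀/(2π) × 24.66 h = (1.4303/π) × 24.66 = 11.23 h.

11.23 h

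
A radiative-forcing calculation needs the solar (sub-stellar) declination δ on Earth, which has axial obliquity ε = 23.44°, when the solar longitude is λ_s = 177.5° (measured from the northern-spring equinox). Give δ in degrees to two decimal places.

sin δ = sin ε · sin λ_s = sin 23.44° × sin 177.5° = 0.017351.
δ = arcsin(0.017351) = +0.99°.

δ = +0.99°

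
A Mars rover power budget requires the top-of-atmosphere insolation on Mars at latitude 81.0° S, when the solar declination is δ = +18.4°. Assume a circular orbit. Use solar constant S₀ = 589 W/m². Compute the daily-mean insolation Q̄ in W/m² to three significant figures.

cos H₀ = −tan(-81.0°) tan(+18.400°) = 2.1003 ≥ 1 ⇒ polar night, H₀ = 0 and Q̄ = 0.

Q̄ ≈ 0.00 W/m²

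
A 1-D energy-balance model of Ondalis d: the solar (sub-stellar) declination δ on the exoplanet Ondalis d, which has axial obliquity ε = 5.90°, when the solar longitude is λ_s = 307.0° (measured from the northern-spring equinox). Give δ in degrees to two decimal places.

sin δ = sin ε · sin λ_s = sin 5.90° × sin 307.0° = -0.082094.
δ = arcsin(-0.082094) = -4.71°.

δ = -4.71°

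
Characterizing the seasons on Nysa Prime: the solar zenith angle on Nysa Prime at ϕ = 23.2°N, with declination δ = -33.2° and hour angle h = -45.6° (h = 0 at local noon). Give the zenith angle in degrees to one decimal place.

θ_z = 71.2°

cos θ_z = sin ϕ sin δ + cos ϕ cos δ cos h = -0.215708 + 0.538111 = 0.322403.
θ_z = arccos(0.322403) = 71.2°.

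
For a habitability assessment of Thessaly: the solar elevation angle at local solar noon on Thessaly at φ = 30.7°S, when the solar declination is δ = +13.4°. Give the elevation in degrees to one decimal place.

At local noon the hour angle is zero, so the zenith angle equals |φ − δ| = |-30.7° − (+13.400°)| = 44.100°.
Elevation = 90° − 44.100° = 45.9°.

45.9°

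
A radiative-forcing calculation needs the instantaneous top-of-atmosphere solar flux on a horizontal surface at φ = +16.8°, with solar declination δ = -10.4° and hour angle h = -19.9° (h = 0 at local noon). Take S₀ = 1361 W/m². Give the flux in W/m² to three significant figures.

cos θ_z = sin φ sin δ + cos φ cos δ cos h = -0.052176 + 0.885368 = 0.833192.
Flux = S₀ · cos θ_z = 1361 × 0.833192 = 1134 W/m².

1.13e+03 W/m²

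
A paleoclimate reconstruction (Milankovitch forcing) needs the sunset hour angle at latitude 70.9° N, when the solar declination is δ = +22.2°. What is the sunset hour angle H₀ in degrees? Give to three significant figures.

Sunrise equation: cos H₀ = −tan φ · tan δ = -1.1785 ≤ −1, so the Sun never sets (polar day) and H₀ = π.

H₀ = 180°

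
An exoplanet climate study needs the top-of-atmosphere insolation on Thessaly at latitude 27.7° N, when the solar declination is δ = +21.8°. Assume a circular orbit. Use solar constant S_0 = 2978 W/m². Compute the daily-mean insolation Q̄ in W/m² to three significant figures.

cos h₀ = −tan(+27.7°) tan(+21.800°) = -0.2100, h₀ = 1.7824 rad.
Bracket: h₀ sin ϕ sin δ + cos ϕ cos δ sin h₀ = 1.7824×0.46484×0.37137 + 0.88539×0.92849×0.97770 = 0.307691 + 0.803743 = 1.111434.
Q̄ = (S_0/π) × [bracket] = (2978/π) × 1.111434 = 1054 W/m².

Q̄ ≈ 1.05e+03 W/m²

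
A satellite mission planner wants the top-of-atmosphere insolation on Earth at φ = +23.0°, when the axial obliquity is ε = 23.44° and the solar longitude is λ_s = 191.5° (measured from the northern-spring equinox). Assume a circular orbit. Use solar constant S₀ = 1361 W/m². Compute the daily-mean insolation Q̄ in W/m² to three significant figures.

Q̄ ≈ 377 W/m²

Solar declination: sin δ = sin ε · sin λ_s = sin 23.44° × sin 191.5° = -0.07931, so δ = -4.549°.
cos H₀ = −tan(+23.0°) tan(-4.549°) = 0.0338, H₀ = 1.5370 rad.
Bracket: H₀ sin φ sin δ + cos φ cos δ sin H₀ = 1.5370×0.39073×-0.07931 + 0.92050×0.99685×0.99943 = -0.047630 + 0.917077 = 0.869447.
Q̄ = (S₀/π) × [bracket] = (1361/π) × 0.869447 = 376.7 W/m².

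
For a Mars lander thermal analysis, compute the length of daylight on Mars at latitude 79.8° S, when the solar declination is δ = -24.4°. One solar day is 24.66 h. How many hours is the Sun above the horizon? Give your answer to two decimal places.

Sunrise equation: cos h₀ = −tan ϕ · tan δ = -2.5211 ≤ −1, so the Sun never sets (polar day) and h₀ = π.
Daylight = 2h₀/(2π) × 24.66 h = (3.1416/π) × 24.66 = 24.66 h.

24.66 h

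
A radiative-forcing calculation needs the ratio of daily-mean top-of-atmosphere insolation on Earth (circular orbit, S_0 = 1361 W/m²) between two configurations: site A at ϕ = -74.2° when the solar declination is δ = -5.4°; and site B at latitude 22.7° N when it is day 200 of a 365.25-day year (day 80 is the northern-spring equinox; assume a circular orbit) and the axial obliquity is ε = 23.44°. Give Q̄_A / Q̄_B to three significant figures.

— Configuration A (ϕ=-74.2°):
cos h₀ = −tan(-74.2°) tan(-5.400°) = -0.3341, h₀ = 1.9114 rad.
Bracket: h₀ sin ϕ sin δ + cos ϕ cos δ sin h₀ = 1.9114×-0.96222×-0.09411 + 0.27228×0.99556×0.94255 = 0.173086 + 0.255498 = 0.428584.
Q̄ = (S_0/π) × [bracket] = (1361/π) × 0.428584 = 185.67 W/m².
— Configuration B (ϕ=+22.7°):
Solar longitude: L_s = 360° × (200 − 80)/365.25 = 118.275°.
sin δ = sin 23.44° × sin 118.275° = 0.35033, so δ = +20.507°.
cos h₀ = −tan(+22.7°) tan(+20.507°) = -0.1565, h₀ = 1.7279 rad.
Bracket: h₀ sin ϕ sin δ + cos ϕ cos δ sin h₀ = 1.7279×0.38591×0.35033 + 0.92254×0.93663×0.98768 = 0.233605 + 0.853433 = 1.087038.
Q̄ = (S_0/π) × [bracket] = (1361/π) × 1.087038 = 470.93 W/m².
Ratio Q̄_A / Q̄_B = 185.67 / 470.93 = 0.3943.

Q̄_A / Q̄_B ≈ 0.394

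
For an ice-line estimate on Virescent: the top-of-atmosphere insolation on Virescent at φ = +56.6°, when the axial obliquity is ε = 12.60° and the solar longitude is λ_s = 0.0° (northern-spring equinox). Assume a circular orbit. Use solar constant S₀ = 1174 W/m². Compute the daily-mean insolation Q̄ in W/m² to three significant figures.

Q̄ ≈ 206 W/m²

Solar declination: sin δ = sin ε · sin λ_s = sin 12.60° × sin 0.0° = 0.00000, so δ = +0.000°.
cos H₀ = −tan(+56.6°) tan(+0.000°) = -0.0000, H₀ = 1.5708 rad.
Bracket: H₀ sin φ sin δ + cos φ cos δ sin H₀ = 1.5708×0.83485×0.00000 + 0.55048×1.00000×1.00000 = 0.000000 + 0.550480 = 0.550480.
Q̄ = (S₀/π) × [bracket] = (1174/π) × 0.550480 = 205.7 W/m².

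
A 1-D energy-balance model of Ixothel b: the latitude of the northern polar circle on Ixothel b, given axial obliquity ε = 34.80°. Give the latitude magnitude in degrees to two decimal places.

The polar circle is the lowest latitude that experiences at least one full rotation of continuous daylight at the northern-summer solstice; it lies at |φ| = 90° − ε = 90° − 34.80° = 55.20°.

55.20°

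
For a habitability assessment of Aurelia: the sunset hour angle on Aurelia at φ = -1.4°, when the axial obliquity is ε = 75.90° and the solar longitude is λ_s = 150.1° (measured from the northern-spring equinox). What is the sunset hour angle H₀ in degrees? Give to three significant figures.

Solar declination: sin δ = sin ε · sin λ_s = sin 75.90° × sin 150.1° = 0.48347, so δ = +28.912°.
cos H₀ = −tan φ · tan δ = −tan(-1.4°) × tan(+28.912°) = 0.0135, so H₀ = 1.5573 rad = 89.23°.

H₀ = 89.2°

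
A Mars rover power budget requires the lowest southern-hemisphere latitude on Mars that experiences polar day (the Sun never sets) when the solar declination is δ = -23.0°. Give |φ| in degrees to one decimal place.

Polar day requires cos H₀ = −tan φ tan δ ≤ −1, i.e. tan φ tan δ ≥ 1.
The boundary is |tan φ| · |tan δ| = 1, so |φ| = 90° − |δ| = 90° − 23.0° = 67.0° in the southern hemisphere.

|φ| = 67.0°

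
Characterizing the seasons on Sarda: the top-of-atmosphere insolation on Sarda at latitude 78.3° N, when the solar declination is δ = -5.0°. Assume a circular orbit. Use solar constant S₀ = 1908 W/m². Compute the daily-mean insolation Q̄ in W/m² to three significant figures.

Q̄ ≈ 52.4 W/m²

cos H₀ = −tan(+78.3°) tan(-5.000°) = 0.4225, H₀ = 1.1346 rad.
Bracket: H₀ sin φ sin δ + cos φ cos δ sin H₀ = 1.1346×0.97922×-0.08716 + 0.20279×0.99619×0.90638 = -0.096837 + 0.183105 = 0.086268.
Q̄ = (S₀/π) × [bracket] = (1908/π) × 0.086268 = 52.39 W/m².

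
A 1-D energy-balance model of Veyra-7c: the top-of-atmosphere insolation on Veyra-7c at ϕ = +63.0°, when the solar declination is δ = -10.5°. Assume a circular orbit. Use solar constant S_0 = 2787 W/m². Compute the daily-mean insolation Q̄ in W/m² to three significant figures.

Q̄ ≈ 196 W/m²

cos h₀ = −tan(+63.0°) tan(-10.500°) = 0.3637, h₀ = 1.1985 rad.
Bracket: h₀ sin ϕ sin δ + cos ϕ cos δ sin h₀ = 1.1985×0.89101×-0.18224 + 0.45399×0.98325×0.93150 = -0.194610 + 0.415808 = 0.221198.
Q̄ = (S_0/π) × [bracket] = (2787/π) × 0.221198 = 196.2 W/m².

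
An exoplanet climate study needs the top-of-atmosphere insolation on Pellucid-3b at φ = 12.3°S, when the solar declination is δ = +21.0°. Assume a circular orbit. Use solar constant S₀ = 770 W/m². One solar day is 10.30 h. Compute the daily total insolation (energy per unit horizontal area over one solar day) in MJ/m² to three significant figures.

cos H₀ = −tan(-12.3°) tan(+21.000°) = 0.0837, H₀ = 1.4870 rad.
Bracket: H₀ sin φ sin δ + cos φ cos δ sin H₀ = 1.4870×-0.21303×0.35837 + 0.97705×0.93358×0.99649 = -0.113523 + 0.908953 = 0.795430.
Q̄ = (S₀/π) × [bracket] = (770/π) × 0.795430 = 194.96 W/m².
Daily total = Q̄ × 10.30 h × 3600 s/h = 194.96 × 10.30 × 3600 / 10⁶ = 7.229 MJ/m².

7.23 MJ/m²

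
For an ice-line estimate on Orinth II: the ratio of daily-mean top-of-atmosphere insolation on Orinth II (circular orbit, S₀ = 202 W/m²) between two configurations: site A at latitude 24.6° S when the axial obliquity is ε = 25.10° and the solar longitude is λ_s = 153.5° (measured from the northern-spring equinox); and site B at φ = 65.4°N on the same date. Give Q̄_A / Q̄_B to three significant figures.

— Configuration A (φ=-24.6°):
Solar declination: sin δ = sin ε · sin λ_s = sin 25.10° × sin 153.5° = 0.18928, so δ = +10.911°.
cos H₀ = −tan(-24.6°) tan(+10.911°) = 0.0883, H₀ = 1.4824 rad.
Bracket: H₀ sin φ sin δ + cos φ cos δ sin H₀ = 1.4824×-0.41628×0.18928 + 0.90924×0.98192×0.99610 = -0.116803 + 0.889319 = 0.772516.
Q̄ = (S₀/π) × [bracket] = (202/π) × 0.772516 = 49.672 W/m².
— Configuration B (φ=+65.4°):
cos H₀ = −tan(+65.4°) tan(+10.911°) = -0.4210, H₀ = 2.0054 rad.
Bracket: H₀ sin φ sin δ + cos φ cos δ sin H₀ = 2.0054×0.90924×0.18928 + 0.41628×0.98192×0.90705 = 0.345131 + 0.370760 = 0.715891.
Q̄ = (S₀/π) × [bracket] = (202/π) × 0.715891 = 46.031 W/m².
Ratio Q̄_A / Q̄_B = 49.672 / 46.031 = 1.079.

Q̄_A / Q̄_B ≈ 1.08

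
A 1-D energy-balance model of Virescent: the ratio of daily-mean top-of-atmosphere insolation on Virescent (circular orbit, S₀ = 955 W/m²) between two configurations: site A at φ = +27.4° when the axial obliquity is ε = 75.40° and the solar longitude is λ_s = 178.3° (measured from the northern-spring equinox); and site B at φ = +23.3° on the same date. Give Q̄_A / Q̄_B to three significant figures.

— Configuration A (φ=+27.4°):
Solar declination: sin δ = sin ε · sin λ_s = sin 75.40° × sin 178.3° = 0.02871, so δ = +1.645°.
cos H₀ = −tan(+27.4°) tan(+1.645°) = -0.0149, H₀ = 1.5857 rad.
Bracket: H₀ sin φ sin δ + cos φ cos δ sin H₀ = 1.5857×0.46020×0.02871 + 0.88782×0.99959×0.99989 = 0.020951 + 0.887358 = 0.908309.
Q̄ = (S₀/π) × [bracket] = (955/π) × 0.908309 = 276.11 W/m².
— Configuration B (φ=+23.3°):
cos H₀ = −tan(+23.3°) tan(+1.645°) = -0.0124, H₀ = 1.5832 rad.
Bracket: H₀ sin φ sin δ + cos φ cos δ sin H₀ = 1.5832×0.39555×0.02871 + 0.91845×0.99959×0.99992 = 0.017979 + 0.918000 = 0.935979.
Q̄ = (S₀/π) × [bracket] = (955/π) × 0.935979 = 284.52 W/m².
Ratio Q̄_A / Q̄_B = 276.11 / 284.52 = 0.9704.

Q̄_A / Q̄_B ≈ 0.970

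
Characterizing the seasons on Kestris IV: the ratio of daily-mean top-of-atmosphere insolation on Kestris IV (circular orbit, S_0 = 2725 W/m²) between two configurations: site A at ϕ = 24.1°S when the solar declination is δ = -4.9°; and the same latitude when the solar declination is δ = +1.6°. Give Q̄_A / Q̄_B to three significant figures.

Q̄_A / Q̄_B ≈ 1.08

— Configuration A (ϕ=-24.1°):
cos h₀ = −tan(-24.1°) tan(-4.900°) = -0.0383, h₀ = 1.6092 rad.
Bracket: h₀ sin ϕ sin δ + cos ϕ cos δ sin h₀ = 1.6092×-0.40833×-0.08542 + 0.91283×0.99635×0.99926 = 0.056128 + 0.908825 = 0.964953.
Q̄ = (S_0/π) × [bracket] = (2725/π) × 0.964953 = 836.99 W/m².
— Configuration B (ϕ=-24.1°):
cos h₀ = −tan(-24.1°) tan(+1.600°) = 0.0125, h₀ = 1.5583 rad.
Bracket: h₀ sin ϕ sin δ + cos ϕ cos δ sin h₀ = 1.5583×-0.40833×0.02792 + 0.91283×0.99961×0.99992 = -0.017766 + 0.912401 = 0.894635.
Q̄ = (S_0/π) × [bracket] = (2725/π) × 0.894635 = 776.00 W/m².
Ratio Q̄_A / Q̄_B = 836.99 / 776.00 = 1.079.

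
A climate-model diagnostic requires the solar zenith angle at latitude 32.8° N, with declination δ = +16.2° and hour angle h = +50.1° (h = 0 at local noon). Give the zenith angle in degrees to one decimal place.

θ_z = 48.0°

cos θ_z = sin φ sin δ + cos φ cos δ cos h = 0.151132 + 0.517772 = 0.668904.
θ_z = arccos(0.668904) = 48.0°.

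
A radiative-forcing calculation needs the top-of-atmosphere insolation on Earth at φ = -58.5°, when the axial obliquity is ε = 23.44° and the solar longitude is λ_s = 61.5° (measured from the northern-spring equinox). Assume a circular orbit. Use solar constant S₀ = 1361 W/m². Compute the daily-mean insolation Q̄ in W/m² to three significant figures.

Q̄ ≈ 49.9 W/m²

Solar declination: sin δ = sin ε · sin λ_s = sin 23.44° × sin 61.5° = 0.34958, so δ = +20.462°.
cos H₀ = −tan(-58.5°) tan(+20.462°) = 0.6089, H₀ = 0.9161 rad.
Bracket: H₀ sin φ sin δ + cos φ cos δ sin H₀ = 0.9161×-0.85264×0.34958 + 0.52250×0.93691×0.79326 = -0.273058 + 0.388329 = 0.115271.
Q̄ = (S₀/π) × [bracket] = (1361/π) × 0.115271 = 49.94 W/m².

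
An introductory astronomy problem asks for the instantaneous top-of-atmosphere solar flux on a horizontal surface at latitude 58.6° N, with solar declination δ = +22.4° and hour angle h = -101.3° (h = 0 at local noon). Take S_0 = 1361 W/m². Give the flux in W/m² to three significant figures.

cos θ_z = sin ϕ sin δ + cos ϕ cos δ cos h = 0.325263 + -0.094387 = 0.230876.
Flux = S_0 · cos θ_z = 1361 × 0.230876 = 314.2 W/m².

314 W/m²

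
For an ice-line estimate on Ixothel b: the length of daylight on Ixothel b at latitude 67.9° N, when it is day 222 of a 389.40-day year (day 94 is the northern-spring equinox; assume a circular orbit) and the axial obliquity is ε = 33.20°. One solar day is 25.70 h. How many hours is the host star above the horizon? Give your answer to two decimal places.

Solar longitude: λ_s = 360° × (222 − 94)/389.40 = 118.336°.
sin δ = sin 33.20° × sin 118.336° = 0.48195, so δ = +28.813°.
Sunrise equation: cos H₀ = −tan φ · tan δ = -1.3546 ≤ −1, so the host star never sets (polar day) and H₀ = π.
Daylight = 2H₀/(2π) × 25.70 h = (3.1416/π) × 25.70 = 25.70 h.

25.70 h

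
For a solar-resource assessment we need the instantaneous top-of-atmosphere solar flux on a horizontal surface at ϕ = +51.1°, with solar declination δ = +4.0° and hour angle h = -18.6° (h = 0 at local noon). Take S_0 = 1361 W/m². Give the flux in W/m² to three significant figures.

882 W/m²

cos θ_z = sin ϕ sin δ + cos ϕ cos δ cos h = 0.054287 + 0.593714 = 0.648001.
Flux = S_0 · cos θ_z = 1361 × 0.648001 = 881.9 W/m².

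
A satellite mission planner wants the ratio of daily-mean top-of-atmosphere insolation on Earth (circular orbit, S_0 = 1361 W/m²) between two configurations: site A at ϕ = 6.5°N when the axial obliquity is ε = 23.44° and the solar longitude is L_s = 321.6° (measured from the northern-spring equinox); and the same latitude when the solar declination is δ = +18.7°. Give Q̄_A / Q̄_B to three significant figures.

Q̄_A / Q̄_B ≈ 0.920

— Configuration A (ϕ=+6.5°):
Solar declination: sin δ = sin ε · sin L_s = sin 23.44° × sin 321.6° = -0.24709, so δ = -14.305°.
cos h₀ = −tan(+6.5°) tan(-14.305°) = 0.0291, h₀ = 1.5417 rad.
Bracket: h₀ sin ϕ sin δ + cos ϕ cos δ sin h₀ = 1.5417×0.11320×-0.24709 + 0.99357×0.96899×0.99958 = -0.043122 + 0.962355 = 0.919233.
Q̄ = (S_0/π) × [bracket] = (1361/π) × 0.919233 = 398.23 W/m².
— Configuration B (ϕ=+6.5°):
cos h₀ = −tan(+6.5°) tan(+18.700°) = -0.0386, h₀ = 1.6094 rad.
Bracket: h₀ sin ϕ sin δ + cos ϕ cos δ sin h₀ = 1.6094×0.11320×0.32061 + 0.99357×0.94721×0.99926 = 0.058410 + 0.940423 = 0.998833.
Q̄ = (S_0/π) × [bracket] = (1361/π) × 0.998833 = 432.71 W/m².
Ratio Q̄_A / Q̄_B = 398.23 / 432.71 = 0.9203.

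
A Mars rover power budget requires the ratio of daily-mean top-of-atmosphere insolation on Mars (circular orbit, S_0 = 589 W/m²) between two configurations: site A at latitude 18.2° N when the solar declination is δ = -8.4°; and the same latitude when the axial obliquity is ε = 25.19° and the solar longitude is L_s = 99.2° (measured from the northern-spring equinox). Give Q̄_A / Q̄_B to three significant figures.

Q̄_A / Q̄_B ≈ 0.806

— Configuration A (ϕ=+18.2°):
cos h₀ = −tan(+18.2°) tan(-8.400°) = 0.0486, h₀ = 1.5222 rad.
Bracket: h₀ sin ϕ sin δ + cos ϕ cos δ sin h₀ = 1.5222×0.31233×-0.14608 + 0.94997×0.98927×0.99882 = -0.069451 + 0.938668 = 0.869217.
Q̄ = (S_0/π) × [bracket] = (589/π) × 0.869217 = 162.96 W/m².
— Configuration B (ϕ=+18.2°):
Solar declination: sin δ = sin ε · sin L_s = sin 25.19° × sin 99.2° = 0.42015, so δ = +24.844°.
cos h₀ = −tan(+18.2°) tan(+24.844°) = -0.1522, h₀ = 1.7236 rad.
Bracket: h₀ sin ϕ sin δ + cos ϕ cos δ sin h₀ = 1.7236×0.31233×0.42015 + 0.94997×0.90746×0.98835 = 0.226180 + 0.852017 = 1.078197.
Q̄ = (S_0/π) × [bracket] = (589/π) × 1.078197 = 202.15 W/m².
Ratio Q̄_A / Q̄_B = 162.96 / 202.15 = 0.8061.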